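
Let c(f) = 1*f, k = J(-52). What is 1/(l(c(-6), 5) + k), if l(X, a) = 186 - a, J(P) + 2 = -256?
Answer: -1/77 ≈ -0.012987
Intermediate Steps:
J(P) = -258 (J(P) = -2 - 256 = -258)
k = -258
c(f) = f
1/(l(c(-6), 5) + k) = 1/((186 - 1*5) - 258) = 1/((186 - 5) - 258) = 1/(181 - 258) = 1/(-77) = -1/77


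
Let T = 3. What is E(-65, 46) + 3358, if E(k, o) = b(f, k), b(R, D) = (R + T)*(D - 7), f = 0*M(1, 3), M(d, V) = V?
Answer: 3142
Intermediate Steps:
f = 0 (f = 0*3 = 0)
b(R, D) = (-7 + D)*(3 + R) (b(R, D) = (R + 3)*(D - 7) = (3 + R)*(-7 + D) = (-7 + D)*(3 + R))
E(k, o) = -21 + 3*k (E(k, o) = -21 - 7*0 + 3*k + k*0 = -21 + 0 + 3*k + 0 = -21 + 3*k)
E(-65, 46) + 3358 = (-21 + 3*(-65)) + 3358 = (-21 - 195) + 3358 = -216 + 3358 = 3142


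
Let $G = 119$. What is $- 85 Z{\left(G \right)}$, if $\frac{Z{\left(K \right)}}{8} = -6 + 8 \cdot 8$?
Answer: $-39440$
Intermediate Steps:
$Z{\left(K \right)} = 464$ ($Z{\left(K \right)} = 8 \left(-6 + 8 \cdot 8\right) = 8 \left(-6 + 64\right) = 8 \cdot 58 = 464$)
$- 85 Z{\left(G \right)} = \left(-85\right) 464 = -39440$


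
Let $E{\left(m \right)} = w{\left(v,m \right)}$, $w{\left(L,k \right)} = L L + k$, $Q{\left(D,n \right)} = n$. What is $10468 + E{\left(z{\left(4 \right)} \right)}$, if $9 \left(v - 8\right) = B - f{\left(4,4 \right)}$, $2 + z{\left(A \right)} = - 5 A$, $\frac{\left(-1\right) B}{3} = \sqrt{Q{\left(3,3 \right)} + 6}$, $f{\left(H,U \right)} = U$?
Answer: $\frac{849607}{81} \approx 10489.0$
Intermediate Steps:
$B = -9$ ($B = - 3 \sqrt{3 + 6} = - 3 \sqrt{9} = \left(-3\right) 3 = -9$)
$z{\left(A \right)} = -2 - 5 A$
$v = \frac{59}{9}$ ($v = 8 + \frac{-9 - 4}{9} = 8 + \frac{1}{9} \left(-13\right) = 8 - \frac{13}{9} = \frac{59}{9} \approx 6.5556$)
$w{\left(L,k \right)} = k + L^{2}$ ($w{\left(L,k \right)} = L^{2} + k = k + L^{2}$)
$E{\left(m \right)} = \frac{3481}{81} + m$ ($E{\left(m \right)} = m + \left(\frac{59}{9}\right)^{2} = m + \frac{3481}{81} = \frac{3481}{81} + m$)
$10468 + E{\left(z{\left(4 \right)} \right)} = 10468 + \left(\frac{3481}{81} - 22\right) = 10468 + \frac{1699}{81} = \frac{849607}{81}$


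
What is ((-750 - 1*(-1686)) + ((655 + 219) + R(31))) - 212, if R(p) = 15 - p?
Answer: 1582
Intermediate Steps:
((-750 - 1*(-1686)) + ((655 + 219) + R(31))) - 212 = ((-750 - 1*(-1686)) + ((655 + 219) + (15 - 1*31))) - 212 = ((-750 + 1686) + (874 + (15 - 31))) - 212 = (936 + (874 - 16)) - 212 = (936 + 858) - 212 = 1794 - 212 = 1582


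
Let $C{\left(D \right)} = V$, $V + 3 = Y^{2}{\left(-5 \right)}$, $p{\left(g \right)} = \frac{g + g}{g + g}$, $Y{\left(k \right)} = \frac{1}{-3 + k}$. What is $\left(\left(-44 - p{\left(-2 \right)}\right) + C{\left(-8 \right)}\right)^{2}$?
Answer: $\frac{9431041}{4096} \approx 2302.5$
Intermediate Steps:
$p{\left(g \right)} = 1$ ($p{\left(g \right)} = \frac{2 g}{2 g} = 2 g \frac{1}{2 g} = 1$)
$V = - \frac{191}{64}$ ($V = -3 + \left(\frac{1}{-3 - 5}\right)^{2} = -3 + \left(\frac{1}{-8}\right)^{2} = -3 + \left(- \frac{1}{8}\right)^{2} = -3 + \frac{1}{64} = - \frac{191}{64} \approx -2.9844$)
$C{\left(D \right)} = - \frac{191}{64}$
$\left(\left(-44 - p{\left(-2 \right)}\right) + C{\left(-8 \right)}\right)^{2} = \left(\left(-44 - 1\right) - \frac{191}{64}\right)^{2} = \left(-45 - \frac{191}{64}\right)^{2} = \left(- \frac{3071}{64}\right)^{2} = \frac{9431041}{4096}$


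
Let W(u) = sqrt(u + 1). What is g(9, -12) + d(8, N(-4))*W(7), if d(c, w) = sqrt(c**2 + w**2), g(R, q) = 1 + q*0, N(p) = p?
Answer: 1 + 8*sqrt(10) ≈ 26.298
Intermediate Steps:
g(R, q) = 1 (g(R, q) = 1 + 0 = 1)
W(u) = sqrt(1 + u)
g(9, -12) + d(8, N(-4))*W(7) = 1 + sqrt(8**2 + (-4)**2)*sqrt(1 + 7) = 1 + sqrt(64 + 16)*sqrt(8) = 1 + sqrt(80)*(2*sqrt(2)) = 1 + (4*sqrt(5))*(2*sqrt(2)) = 1 + 8*sqrt(10)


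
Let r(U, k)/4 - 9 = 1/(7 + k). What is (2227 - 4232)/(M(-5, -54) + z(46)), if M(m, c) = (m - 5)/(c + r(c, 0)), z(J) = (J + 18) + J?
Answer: -24461/1349 ≈ -18.133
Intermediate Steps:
r(U, k) = 36 + 4/(7 + k)
z(J) = 18 + 2*J (z(J) = (18 + J) + J = 18 + 2*J)
M(m, c) = (-5 + m)/(256/7 + c) (M(m, c) = (m - 5)/(c + 4*(64 + 9*0)/(7 + 0)) = (-5 + m)/(c + 4*(64 + 0)/7) = (-5 + m)/(c + 4*(1/7)*64) = (-5 + m)/(c + 256/7) = (-5 + m)/(256/7 + c))
(2227 - 4232)/(M(-5, -54) + z(46)) = (2227 - 4232)/(7*(-5 - 5)/(256 + 7*(-54)) + (18 + 2*46)) = -2005/(7*(-10)/(256 - 378) + (18 + 92)) = -2005/(7*(-10)/(-122) + 110) = -2005/(7*(-1/122)*(-10) + 110) = -2005/(35/61 + 110) = -2005/6745/61 = -2005*61/6745 = -24461/1349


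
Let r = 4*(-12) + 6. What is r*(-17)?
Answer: 714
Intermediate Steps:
r = -42 (r = -48 + 6 = -42)
r*(-17) = -42*(-17) = 714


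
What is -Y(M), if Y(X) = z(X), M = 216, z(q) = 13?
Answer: -13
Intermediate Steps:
Y(X) = 13
-Y(M) = -1*13 = -13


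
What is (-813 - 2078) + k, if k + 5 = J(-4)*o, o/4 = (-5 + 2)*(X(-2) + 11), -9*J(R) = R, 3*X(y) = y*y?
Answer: -26656/9 ≈ -2961.8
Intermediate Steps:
X(y) = y²/3 (X(y) = (y*y)/3 = y²/3)
J(R) = -R/9
o = -148 (o = 4*((-5 + 2)*((⅓)*(-2)² + 11)) = 4*(-3*((⅓)*4 + 11)) = 4*(-3*(4/3 + 11)) = 4*(-3*37/3) = 4*(-37) = -148)
k = -637/9 (k = -5 - ⅑*(-4)*(-148) = -5 + (4/9)*(-148) = -5 - 592/9 = -637/9 ≈ -70.778)
(-813 - 2078) + k = (-813 - 2078) - 637/9 = -2891 - 637/9 = -26656/9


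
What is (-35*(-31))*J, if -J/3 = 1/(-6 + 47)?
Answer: -3255/41 ≈ -79.390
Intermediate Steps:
J = -3/41 (J = -3/(-6 + 47) = -3/41 ≈ -0.073171)
(-35*(-31))*J = -35*(-31)*(-3/41) = 1085*(-3/41) = -3255/41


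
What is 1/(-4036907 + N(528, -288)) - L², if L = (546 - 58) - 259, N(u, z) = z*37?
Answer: -212258251284/4047563 ≈ -52441.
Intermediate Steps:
N(u, z) = 37*z
L = 229 (L = 488 - 259 = 229)
1/(-4036907 + N(528, -288)) - L² = 1/(-4036907 + 37*(-288)) - 1*229² = 1/(-4036907 - 10656) - 1*52441 = 1/(-4047563) - 52441 = -1/4047563 - 52441 = -212258251284/4047563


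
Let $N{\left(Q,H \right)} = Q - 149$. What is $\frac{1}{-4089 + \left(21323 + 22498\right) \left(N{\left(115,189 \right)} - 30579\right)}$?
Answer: $- \frac{1}{1341496362} \approx -7.4544 \cdot 10^{-10}$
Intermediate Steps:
$N{\left(Q,H \right)} = -149 + Q$
$\frac{1}{-4089 + \left(21323 + 22498\right) \left(N{\left(115,189 \right)} - 30579\right)} = \frac{1}{-4089 + \left(21323 + 22498\right) \left(\left(-149 + 115\right) - 30579\right)} = \frac{1}{-4089 + 43821 \left(-34 - 30579\right)} = \frac{1}{-4089 + 43821 \left(-30613\right)} = \frac{1}{-4089 - 1341492273} = \frac{1}{-1341496362} = - \frac{1}{1341496362}$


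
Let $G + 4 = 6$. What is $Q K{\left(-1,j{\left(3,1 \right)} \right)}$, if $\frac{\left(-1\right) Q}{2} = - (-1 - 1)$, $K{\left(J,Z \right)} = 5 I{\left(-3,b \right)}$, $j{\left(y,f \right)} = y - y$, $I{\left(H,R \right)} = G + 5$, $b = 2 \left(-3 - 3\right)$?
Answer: $-140$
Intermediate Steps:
$G = 2$ ($G = -4 + 6 = 2$)
$b = -12$ ($b = 2 \left(-6\right) = -12$)
$I{\left(H,R \right)} = 7$ ($I{\left(H,R \right)} = 2 + 5 = 7$)
$j{\left(y,f \right)} = 0$
$K{\left(J,Z \right)} = 35$ ($K{\left(J,Z \right)} = 5 \cdot 7 = 35$)
$Q = -4$ ($Q = - 2 \left(- (-1 - 1)\right) = - 2 \left(\left(-1\right) \left(-2\right)\right) = \left(-2\right) 2 = -4$)
$Q K{\left(-1,j{\left(3,1 \right)} \right)} = \left(-4\right) 35 = -140$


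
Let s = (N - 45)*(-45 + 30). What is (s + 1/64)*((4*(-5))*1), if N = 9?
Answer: -172805/16 ≈ -10800.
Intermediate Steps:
s = 540 (s = (9 - 45)*(-45 + 30) = -36*(-15) = 540)
(s + 1/64)*((4*(-5))*1) = (540 + 1/64)*((4*(-5))*1) = (540 + 1/64)*(-20*1) = (34561/64)*(-20) = -172805/16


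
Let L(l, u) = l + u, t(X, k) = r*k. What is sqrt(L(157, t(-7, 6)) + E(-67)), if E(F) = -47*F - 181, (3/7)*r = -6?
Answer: sqrt(3041) ≈ 55.145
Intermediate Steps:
r = -14 (r = (7/3)*(-6) = -14)
t(X, k) = -14*k
E(F) = -181 - 47*F
sqrt(L(157, t(-7, 6)) + E(-67)) = sqrt((157 - 14*6) + (-181 - 47*(-67))) = sqrt((157 - 84) + (-181 + 3149)) = sqrt(73 + 2968) = sqrt(3041)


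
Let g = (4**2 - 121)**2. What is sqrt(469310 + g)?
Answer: sqrt(480335) ≈ 693.06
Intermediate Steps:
g = 11025 (g = (16 - 121)**2 = (-105)**2 = 11025)
sqrt(469310 + g) = sqrt(469310 + 11025) = sqrt(480335)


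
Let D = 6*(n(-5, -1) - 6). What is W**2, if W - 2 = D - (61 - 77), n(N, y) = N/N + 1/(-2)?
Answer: 225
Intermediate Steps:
n(N, y) = 1/2 (n(N, y) = 1 + 1*(-1/2) = 1 - 1/2 = 1/2)
D = -33 (D = 6*(1/2 - 6) = 6*(-11/2) = -33)
W = -15 (W = 2 + (-33 - (61 - 77)) = 2 + (-33 - 1*(-16)) = 2 + (-33 + 16) = 2 - 17 = -15)
W**2 = (-15)**2 = 225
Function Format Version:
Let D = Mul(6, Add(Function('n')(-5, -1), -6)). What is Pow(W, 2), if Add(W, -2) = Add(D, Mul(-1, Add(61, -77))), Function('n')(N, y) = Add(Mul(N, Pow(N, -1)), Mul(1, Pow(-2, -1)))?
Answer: 225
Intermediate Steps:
Function('n')(N, y) = Rational(1, 2) (Function('n')(N, y) = Add(1, Mul(1, Rational(-1, 2))) = Add(1, Rational(-1, 2)) = Rational(1, 2))
D = -33 (D = Mul(6, Add(Rational(1, 2), -6)) = Mul(6, Rational(-11, 2)) = -33)
W = -15 (W = Add(2, Add(-33, Mul(-1, Add(61, -77)))) = Add(2, Add(-33, Mul(-1, -16))) = Add(2, Add(-33, 16)) = Add(2, -17) = -15)
Pow(W, 2) = Pow(-15, 2) = 225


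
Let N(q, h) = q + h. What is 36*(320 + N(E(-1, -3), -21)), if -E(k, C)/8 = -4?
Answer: 11916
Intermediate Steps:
E(k, C) = 32 (E(k, C) = -8*(-4) = 32)
N(q, h) = h + q
36*(320 + N(E(-1, -3), -21)) = 36*(320 + (-21 + 32)) = 36*(320 + 11) = 36*331 = 11916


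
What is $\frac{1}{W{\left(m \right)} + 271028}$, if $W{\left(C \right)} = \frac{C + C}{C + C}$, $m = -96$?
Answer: $\frac{1}{271029} \approx 3.6896 \cdot 10^{-6}$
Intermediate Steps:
$W{\left(C \right)} = 1$ ($W{\left(C \right)} = \frac{2 C}{2 C} = 2 C \frac{1}{2 C} = 1$)
$\frac{1}{W{\left(m \right)} + 271028} = \frac{1}{1 + 271028} = \frac{1}{271029}$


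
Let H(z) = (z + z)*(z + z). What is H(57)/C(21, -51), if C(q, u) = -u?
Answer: 4332/17 ≈ 254.82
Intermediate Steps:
H(z) = 4*z² (H(z) = (2*z)*(2*z) = 4*z²)
H(57)/C(21, -51) = (4*57²)/((-1*(-51))) = (4*3249)/51 = 12996*(1/51) = 4332/17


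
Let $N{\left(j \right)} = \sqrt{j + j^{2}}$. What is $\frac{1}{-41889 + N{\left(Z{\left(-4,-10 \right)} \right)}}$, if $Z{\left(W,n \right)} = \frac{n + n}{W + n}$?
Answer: $- \frac{2052561}{85979727559} - \frac{7 \sqrt{170}}{85979727559} \approx -2.3874 \cdot 10^{-5}$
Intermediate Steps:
$Z{\left(W,n \right)} = \frac{2 n}{W + n}$
$\frac{1}{-41889 + N{\left(Z{\left(-4,-10 \right)} \right)}} = \frac{1}{-41889 + \sqrt{2 \left(-10\right) \frac{1}{-4 - 10} \left(1 + 2 \left(-10\right) \frac{1}{-4 - 10}\right)}} = \frac{1}{-41889 + \sqrt{2 \left(-10\right) \frac{1}{-14} \left(1 + 2 \left(-10\right) \frac{1}{-14}\right)}} = \frac{1}{-41889 + \sqrt{2 \left(-10\right) \left(- \frac{1}{14}\right) \left(1 + 2 \left(-10\right) \left(- \frac{1}{14}\right)\right)}} = \frac{1}{-41889 + \sqrt{\frac{10 \left(1 + \frac{10}{7}\right)}{7}}} = \frac{1}{-41889 + \sqrt{\frac{10}{7} \cdot \frac{17}{7}}} = \frac{1}{-41889 + \sqrt{\frac{170}{49}}} = \frac{1}{-41889 + \frac{\sqrt{170}}{7}}$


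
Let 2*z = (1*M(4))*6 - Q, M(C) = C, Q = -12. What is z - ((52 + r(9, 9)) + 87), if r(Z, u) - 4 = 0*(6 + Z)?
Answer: -125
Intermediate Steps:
r(Z, u) = 4 (r(Z, u) = 4 + 0*(6 + Z) = 4 + 0 = 4)
z = 18 (z = ((1*4)*6 - 1*(-12))/2 = (4*6 + 12)/2 = (24 + 12)/2 = (½)*36 = 18)
z - ((52 + r(9, 9)) + 87) = 18 - ((52 + 4) + 87) = 18 - (56 + 87) = 18 - 1*143 = 18 - 143 = -125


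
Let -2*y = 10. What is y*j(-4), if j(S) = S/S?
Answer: -5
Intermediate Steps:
y = -5 (y = -½*10 = -5)
j(S) = 1
y*j(-4) = -5*1 = -5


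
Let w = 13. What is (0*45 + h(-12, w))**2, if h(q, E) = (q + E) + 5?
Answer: 36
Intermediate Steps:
h(q, E) = 5 + E + q (h(q, E) = (E + q) + 5 = 5 + E + q)
(0*45 + h(-12, w))**2 = (0*45 + (5 + 13 - 12))**2 = (0 + 6)**2 = 6**2 = 36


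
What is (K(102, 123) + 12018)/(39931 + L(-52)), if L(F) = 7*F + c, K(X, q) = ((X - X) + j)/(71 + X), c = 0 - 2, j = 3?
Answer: 2079117/6844745 ≈ 0.30375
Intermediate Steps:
c = -2
K(X, q) = 3/(71 + X) (K(X, q) = ((X - X) + 3)/(71 + X) = (0 + 3)/(71 + X) = 3/(71 + X))
L(F) = -2 + 7*F (L(F) = 7*F - 2 = -2 + 7*F)
(K(102, 123) + 12018)/(39931 + L(-52)) = (3/(71 + 102) + 12018)/(39931 + (-2 + 7*(-52))) = (3/173 + 12018)/(39931 + (-2 - 364)) = (3*(1/173) + 12018)/(39931 - 366) = (3/173 + 12018)/39565 = (2079117/173)*(1/39565) = 2079117/6844745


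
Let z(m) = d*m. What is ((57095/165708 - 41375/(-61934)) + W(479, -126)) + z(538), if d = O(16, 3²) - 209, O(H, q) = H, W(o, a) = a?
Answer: -533463426813445/5131479636 ≈ -1.0396e+5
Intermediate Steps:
d = -193 (d = 16 - 209 = -193)
z(m) = -193*m
((57095/165708 - 41375/(-61934)) + W(479, -126)) + z(538) = ((57095/165708 - 41375/(-61934)) - 126) - 193*538 = ((57095*(1/165708) - 41375*(-1/61934)) - 126) - 103834 = ((57095/165708 + 41375/61934) - 126) - 103834 = (5196145115/5131479636 - 126) - 103834 = -641370289021/5131479636 - 103834 = -533463426813445/5131479636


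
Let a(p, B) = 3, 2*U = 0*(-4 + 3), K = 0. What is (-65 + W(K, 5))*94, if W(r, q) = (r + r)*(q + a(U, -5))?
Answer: -6110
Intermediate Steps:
U = 0 (U = (0*(-4 + 3))/2 = (0*(-1))/2 = (½)*0 = 0)
W(r, q) = 2*r*(3 + q) (W(r, q) = (r + r)*(q + 3) = (2*r)*(3 + q) = 2*r*(3 + q))
(-65 + W(K, 5))*94 = (-65 + 2*0*(3 + 5))*94 = (-65 + 2*0*8)*94 = (-65 + 0)*94 = -65*94 = -6110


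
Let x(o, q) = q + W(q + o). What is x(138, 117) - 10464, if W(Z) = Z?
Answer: -10092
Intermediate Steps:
x(o, q) = o + 2*q (x(o, q) = q + (q + o) = q + (o + q) = o + 2*q)
x(138, 117) - 10464 = (138 + 2*117) - 10464 = (138 + 234) - 10464 = 372 - 10464 = -10092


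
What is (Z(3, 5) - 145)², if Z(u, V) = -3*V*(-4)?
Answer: 7225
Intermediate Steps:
Z(u, V) = 12*V
(Z(3, 5) - 145)² = (12*5 - 145)² = (60 - 145)² = (-85)² = 7225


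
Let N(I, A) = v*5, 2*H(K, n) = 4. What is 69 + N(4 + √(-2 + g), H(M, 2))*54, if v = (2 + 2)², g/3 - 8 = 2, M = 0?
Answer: 4389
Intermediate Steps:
H(K, n) = 2 (H(K, n) = (½)*4 = 2)
g = 30 (g = 24 + 3*2 = 24 + 6 = 30)
v = 16 (v = 4² = 16)
N(I, A) = 80 (N(I, A) = 16*5 = 80)
69 + N(4 + √(-2 + g), H(M, 2))*54 = 69 + 80*54 = 69 + 4320 = 4389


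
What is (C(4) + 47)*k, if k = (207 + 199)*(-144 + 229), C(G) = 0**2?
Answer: 1621970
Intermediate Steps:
C(G) = 0
k = 34510 (k = 406*85 = 34510)
(C(4) + 47)*k = (0 + 47)*34510 = 47*34510 = 1621970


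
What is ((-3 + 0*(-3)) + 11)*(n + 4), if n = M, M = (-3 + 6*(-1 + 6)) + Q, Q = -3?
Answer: 224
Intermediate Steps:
M = 24 (M = (-3 + 6*(-1 + 6)) - 3 = (-3 + 6*5) - 3 = (-3 + 30) - 3 = 27 - 3 = 24)
n = 24
((-3 + 0*(-3)) + 11)*(n + 4) = ((-3 + 0*(-3)) + 11)*(24 + 4) = ((-3 + 0) + 11)*28 = (-3 + 11)*28 = 8*28 = 224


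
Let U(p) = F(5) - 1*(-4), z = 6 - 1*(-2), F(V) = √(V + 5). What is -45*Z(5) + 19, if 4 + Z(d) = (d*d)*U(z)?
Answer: -4301 - 1125*√10 ≈ -7858.6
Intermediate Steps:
F(V) = √(5 + V)
z = 8 (z = 6 + 2 = 8)
U(p) = 4 + √10 (U(p) = √(5 + 5) - 1*(-4) = √10 + 4 = 4 + √10)
Z(d) = -4 + d²*(4 + √10) (Z(d) = -4 + (d*d)*(4 + √10) = -4 + d²*(4 + √10))
-45*Z(5) + 19 = -45*(-4 + 5²*(4 + √10)) + 19 = -45*(-4 + 25*(4 + √10)) + 19 = -45*(-4 + (100 + 25*√10)) + 19 = -45*(96 + 25*√10) + 19 = (-4320 - 1125*√10) + 19 = -4301 - 1125*√10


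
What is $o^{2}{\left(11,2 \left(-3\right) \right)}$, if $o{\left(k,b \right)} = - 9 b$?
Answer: $2916$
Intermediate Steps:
$o^{2}{\left(11,2 \left(-3\right) \right)} = \left(- 9 \cdot 2 \left(-3\right)\right)^{2} = \left(\left(-9\right) \left(-6\right)\right)^{2} = 54^{2} = 2916$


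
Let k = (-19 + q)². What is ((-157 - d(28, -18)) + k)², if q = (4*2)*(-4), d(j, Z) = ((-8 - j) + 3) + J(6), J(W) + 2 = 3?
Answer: 6130576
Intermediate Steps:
J(W) = 1 (J(W) = -2 + 3 = 1)
d(j, Z) = -4 - j (d(j, Z) = ((-8 - j) + 3) + 1 = (-5 - j) + 1 = -4 - j)
q = -32 (q = 8*(-4) = -32)
k = 2601 (k = (-19 - 32)² = (-51)² = 2601)
((-157 - d(28, -18)) + k)² = ((-157 - (-4 - 1*28)) + 2601)² = ((-157 - (-4 - 28)) + 2601)² = ((-157 - 1*(-32)) + 2601)² = ((-157 + 32) + 2601)² = (-125 + 2601)² = 2476² = 6130576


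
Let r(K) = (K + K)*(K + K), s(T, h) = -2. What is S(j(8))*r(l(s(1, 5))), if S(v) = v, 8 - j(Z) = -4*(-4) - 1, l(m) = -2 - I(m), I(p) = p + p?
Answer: -112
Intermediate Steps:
I(p) = 2*p
l(m) = -2 - 2*m
j(Z) = -7 (j(Z) = 8 - (-4*(-4) - 1) = 8 - (16 - 1) = 8 - 1*15 = 8 - 15 = -7)
r(K) = 4*K² (r(K) = (2*K)*(2*K) = 4*K²)
S(j(8))*r(l(s(1, 5))) = -28*(-2 - 2*(-2))² = -28*(-2 + 4)² = -28*2² = -28*4 = -7*16 = -112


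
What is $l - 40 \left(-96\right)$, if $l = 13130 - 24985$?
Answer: $-8015$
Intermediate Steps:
$l = -11855$ ($l = 13130 - 24985 = -11855$)
$l - 40 \left(-96\right) = -11855 - 40 \left(-96\right) = -11855 - -3840 = -11855 + 3840 = -8015$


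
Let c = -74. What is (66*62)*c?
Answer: -302808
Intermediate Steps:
(66*62)*c = (66*62)*(-74) = 4092*(-74) = -302808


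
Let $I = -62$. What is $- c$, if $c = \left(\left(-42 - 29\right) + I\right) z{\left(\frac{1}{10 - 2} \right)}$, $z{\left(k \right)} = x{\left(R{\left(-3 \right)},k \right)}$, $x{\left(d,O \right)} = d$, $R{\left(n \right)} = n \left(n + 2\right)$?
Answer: $399$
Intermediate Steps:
$R{\left(n \right)} = n \left(2 + n\right)$
$z{\left(k \right)} = 3$ ($z{\left(k \right)} = - 3 \left(2 - 3\right) = \left(-3\right) \left(-1\right) = 3$)
$c = -399$ ($c = \left(\left(-42 - 29\right) - 62\right) 3 = \left(-71 - 62\right) 3 = \left(-133\right) 3 = -399$)
$- c = \left(-1\right) \left(-399\right) = 399$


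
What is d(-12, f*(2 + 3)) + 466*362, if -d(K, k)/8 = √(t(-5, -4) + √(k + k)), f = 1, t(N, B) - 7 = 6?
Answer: 168692 - 8*√(13 + √10) ≈ 1.6866e+5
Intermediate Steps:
t(N, B) = 13 (t(N, B) = 7 + 6 = 13)
d(K, k) = -8*√(13 + √2*√k) (d(K, k) = -8*√(13 + √(k + k)) = -8*√(13 + √(2*k)) = -8*√(13 + √2*√k))
d(-12, f*(2 + 3)) + 466*362 = -8*√(13 + √2*√(1*(2 + 3))) + 466*362 = -8*√(13 + √2*√(1*5)) + 168692 = -8*√(13 + √2*√5) + 168692 = -8*√(13 + √10) + 168692 = 168692 - 8*√(13 + √10)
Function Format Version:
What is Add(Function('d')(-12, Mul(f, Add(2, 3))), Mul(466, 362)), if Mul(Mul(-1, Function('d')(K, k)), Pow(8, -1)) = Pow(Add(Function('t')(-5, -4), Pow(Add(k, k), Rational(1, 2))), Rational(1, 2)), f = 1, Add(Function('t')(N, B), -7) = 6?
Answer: Add(168692, Mul(-8, Pow(Add(13, Pow(10, Rational(1, 2))), Rational(1, 2)))) ≈ 1.6866e+5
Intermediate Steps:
Function('t')(N, B) = 13 (Function('t')(N, B) = Add(7, 6) = 13)
Function('d')(K, k) = Mul(-8, Pow(Add(13, Mul(Pow(2, Rational(1, 2)), Pow(k, Rational(1, 2)))), Rational(1, 2))) (Function('d')(K, k) = Mul(-8, Pow(Add(13, Pow(Add(k, k), Rational(1, 2))), Rational(1, 2))) = Mul(-8, Pow(Add(13, Pow(Mul(2, k), Rational(1, 2))), Rational(1, 2))) = Mul(-8, Pow(Add(13, Mul(Pow(2, Rational(1, 2)), Pow(k, Rational(1, 2)))), Rational(1, 2))))
Add(Function('d')(-12, Mul(f, Add(2, 3))), Mul(466, 362)) = Add(Mul(-8, Pow(Add(13, Mul(Pow(2, Rational(1, 2)), Pow(Mul(1, Add(2, 3)), Rational(1, 2)))), Rational(1, 2))), Mul(466, 362)) = Add(Mul(-8, Pow(Add(13, Mul(Pow(2, Rational(1, 2)), Pow(Mul(1, 5), Rational(1, 2)))), Rational(1, 2))), 168692) = Add(Mul(-8, Pow(Add(13, Mul(Pow(2, Rational(1, 2)), Pow(5, Rational(1, 2)))), Rational(1, 2))), 168692) = Add(Mul(-8, Pow(Add(13, Pow(10, Rational(1, 2))), Rational(1, 2))), 168692) = Add(168692, Mul(-8, Pow(Add(13, Pow(10, Rational(1, 2))), Rational(1, 2))))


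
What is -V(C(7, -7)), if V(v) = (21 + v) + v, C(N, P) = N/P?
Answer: -19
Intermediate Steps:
V(v) = 21 + 2*v
-V(C(7, -7)) = -(21 + 2*(7/(-7))) = -(21 + 2*(7*(-⅐))) = -(21 + 2*(-1)) = -(21 - 2) = -1*19 = -19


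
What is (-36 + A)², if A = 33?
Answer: 9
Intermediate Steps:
(-36 + A)² = (-36 + 33)² = (-3)² = 9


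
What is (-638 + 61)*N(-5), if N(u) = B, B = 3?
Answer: -1731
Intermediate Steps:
N(u) = 3
(-638 + 61)*N(-5) = (-638 + 61)*3 = -577*3 = -1731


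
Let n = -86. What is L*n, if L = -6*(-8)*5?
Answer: -20640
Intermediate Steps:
L = 240 (L = 48*5 = 240)
L*n = 240*(-86) = -20640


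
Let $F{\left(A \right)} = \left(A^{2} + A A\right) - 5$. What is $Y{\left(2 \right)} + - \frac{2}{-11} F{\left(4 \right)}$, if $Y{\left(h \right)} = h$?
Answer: $\frac{76}{11} \approx 6.9091$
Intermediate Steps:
$F{\left(A \right)} = -5 + 2 A^{2}$ ($F{\left(A \right)} = \left(A^{2} + A^{2}\right) - 5 = 2 A^{2} - 5 = -5 + 2 A^{2}$)
$Y{\left(2 \right)} + - \frac{2}{-11} F{\left(4 \right)} = 2 + - \frac{2}{-11} \left(-5 + 2 \cdot 4^{2}\right) = 2 + \left(-2\right) \left(- \frac{1}{11}\right) \left(-5 + 2 \cdot 16\right) = 2 + \frac{2 \left(-5 + 32\right)}{11} = 2 + \frac{2}{11} \cdot 27 = 2 + \frac{54}{11} = \frac{76}{11}$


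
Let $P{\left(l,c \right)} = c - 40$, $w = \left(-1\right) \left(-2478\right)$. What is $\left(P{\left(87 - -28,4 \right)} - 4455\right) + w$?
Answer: $-2013$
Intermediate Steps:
$w = 2478$
$P{\left(l,c \right)} = -40 + c$ ($P{\left(l,c \right)} = c - 40 = -40 + c$)
$\left(P{\left(87 - -28,4 \right)} - 4455\right) + w = \left(\left(-40 + 4\right) - 4455\right) + 2478 = \left(-36 - 4455\right) + 2478 = -4491 + 2478 = -2013$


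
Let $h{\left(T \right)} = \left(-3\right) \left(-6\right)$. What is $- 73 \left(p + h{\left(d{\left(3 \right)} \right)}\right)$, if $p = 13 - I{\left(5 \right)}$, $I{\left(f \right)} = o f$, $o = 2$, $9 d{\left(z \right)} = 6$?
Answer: $-1533$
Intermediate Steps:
$d{\left(z \right)} = \frac{2}{3}$ ($d{\left(z \right)} = \frac{1}{9} \cdot 6 = \frac{2}{3}$)
$I{\left(f \right)} = 2 f$
$h{\left(T \right)} = 18$
$p = 3$ ($p = 13 - 2 \cdot 5 = 13 - 10 = 3$)
$- 73 \left(p + h{\left(d{\left(3 \right)} \right)}\right) = - 73 \left(3 + 18\right) = \left(-73\right) 21 = -1533$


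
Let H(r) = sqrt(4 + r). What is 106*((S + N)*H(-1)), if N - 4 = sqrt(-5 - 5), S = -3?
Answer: 106*sqrt(3) + 106*I*sqrt(30) ≈ 183.6 + 580.59*I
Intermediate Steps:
N = 4 + I*sqrt(10) (N = 4 + sqrt(-5 - 5) = 4 + sqrt(-10) = 4 + I*sqrt(10) ≈ 4.0 + 3.1623*I)
106*((S + N)*H(-1)) = 106*((-3 + (4 + I*sqrt(10)))*sqrt(4 - 1)) = 106*((1 + I*sqrt(10))*sqrt(3)) = 106*(sqrt(3)*(1 + I*sqrt(10))) = 106*sqrt(3)*(1 + I*sqrt(10))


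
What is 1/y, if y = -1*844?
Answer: -1/844 ≈ -0.0011848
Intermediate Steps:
y = -844
1/y = 1/(-844) = -1/844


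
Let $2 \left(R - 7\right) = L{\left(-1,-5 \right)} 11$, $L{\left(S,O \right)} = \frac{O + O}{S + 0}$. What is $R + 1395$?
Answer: $1457$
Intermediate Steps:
$L{\left(S,O \right)} = \frac{2 O}{S}$
$R = 62$ ($R = 7 + \frac{2 \left(-5\right) \frac{1}{-1} \cdot 11}{2} = 7 + \frac{2 \left(-5\right) \left(-1\right) 11}{2} = 7 + \frac{10 \cdot 11}{2} = 7 + \frac{1}{2} \cdot 110 = 7 + 55 = 62$)
$R + 1395 = 62 + 1395 = 1457$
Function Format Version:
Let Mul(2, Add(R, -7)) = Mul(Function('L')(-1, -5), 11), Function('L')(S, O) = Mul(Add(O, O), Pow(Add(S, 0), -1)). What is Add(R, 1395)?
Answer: 1457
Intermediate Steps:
Function('L')(S, O) = Mul(2, O, Pow(S, -1)) (Function('L')(S, O) = Mul(Mul(2, O), Pow(S, -1)) = Mul(2, O, Pow(S, -1)))
R = 62 (R = Add(7, Mul(Rational(1, 2), Mul(Mul(2, -5, Pow(-1, -1)), 11))) = Add(7, Mul(Rational(1, 2), Mul(Mul(2, -5, -1), 11))) = Add(7, Mul(Rational(1, 2), Mul(10, 11))) = Add(7, Mul(Rational(1, 2), 110)) = Add(7, 55) = 62)
Add(R, 1395) = Add(62, 1395) = 1457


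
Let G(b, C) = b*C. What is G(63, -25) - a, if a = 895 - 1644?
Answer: -826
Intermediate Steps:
G(b, C) = C*b
a = -749
G(63, -25) - a = -25*63 - 1*(-749) = -1575 + 749 = -826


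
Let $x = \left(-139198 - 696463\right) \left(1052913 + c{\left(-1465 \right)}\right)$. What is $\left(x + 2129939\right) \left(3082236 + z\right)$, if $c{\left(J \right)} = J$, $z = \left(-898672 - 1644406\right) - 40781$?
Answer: $-437899926467982253$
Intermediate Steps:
$z = -2583859$ ($z = -2543078 - 40781 = -2583859$)
$x = -878654087128$ ($x = \left(-139198 - 696463\right) \left(1052913 - 1465\right) = \left(-835661\right) 1051448 = -878654087128$)
$\left(x + 2129939\right) \left(3082236 + z\right) = \left(-878654087128 + 2129939\right) \left(3082236 - 2583859\right) = \left(-878651957189\right) 498377 = -437899926467982253$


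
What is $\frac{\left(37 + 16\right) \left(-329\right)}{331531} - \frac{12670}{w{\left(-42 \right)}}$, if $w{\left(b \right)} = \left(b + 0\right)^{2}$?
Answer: $- \frac{302232617}{41772906} \approx -7.2351$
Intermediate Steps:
$w{\left(b \right)} = b^{2}$
$\frac{\left(37 + 16\right) \left(-329\right)}{331531} - \frac{12670}{w{\left(-42 \right)}} = \frac{\left(37 + 16\right) \left(-329\right)}{331531} - \frac{12670}{\left(-42\right)^{2}} = 53 \left(-329\right) \frac{1}{331531} - \frac{12670}{1764} = \left(-17437\right) \frac{1}{331531} - \frac{905}{126} = - \frac{17437}{331531} - \frac{905}{126} = - \frac{302232617}{41772906}$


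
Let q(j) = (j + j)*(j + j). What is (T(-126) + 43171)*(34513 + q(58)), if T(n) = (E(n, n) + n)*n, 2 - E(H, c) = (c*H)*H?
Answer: -12087640241989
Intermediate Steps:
E(H, c) = 2 - c*H² (E(H, c) = 2 - c*H*H = 2 - H*c*H = 2 - c*H²)
q(j) = 4*j² (q(j) = (2*j)*(2*j) = 4*j²)
T(n) = n*(2 + n - n³) (T(n) = ((2 - n*n²) + n)*n = ((2 - n³) + n)*n = (2 + n - n³)*n = n*(2 + n - n³))
(T(-126) + 43171)*(34513 + q(58)) = (-126*(2 - 126 - 1*(-126)³) + 43171)*(34513 + 4*58²) = (-126*(2 - 126 - 1*(-2000376)) + 43171)*(34513 + 4*3364) = (-126*(2 - 126 + 2000376) + 43171)*(34513 + 13456) = (-126*2000252 + 43171)*47969 = (-252031752 + 43171)*47969 = -251988581*47969 = -12087640241989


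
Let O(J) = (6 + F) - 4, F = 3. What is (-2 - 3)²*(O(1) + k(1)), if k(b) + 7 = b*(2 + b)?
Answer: 25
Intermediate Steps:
k(b) = -7 + b*(2 + b)
O(J) = 5 (O(J) = (6 + 3) - 4 = 9 - 4 = 5)
(-2 - 3)²*(O(1) + k(1)) = (-2 - 3)²*(5 + (-7 + 1² + 2*1)) = (-5)²*(5 + (-7 + 1 + 2)) = 25*(5 - 4) = 25*1 = 25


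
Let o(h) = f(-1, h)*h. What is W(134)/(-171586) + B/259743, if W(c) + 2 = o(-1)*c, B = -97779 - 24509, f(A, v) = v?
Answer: -10508597422/22284131199 ≈ -0.47157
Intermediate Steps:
B = -122288
o(h) = h² (o(h) = h*h = h²)
W(c) = -2 + c (W(c) = -2 + (-1)²*c = -2 + 1*c = -2 + c)
W(134)/(-171586) + B/259743 = (-2 + 134)/(-171586) - 122288/259743 = 132*(-1/171586) - 122288*1/259743 = -66/85793 - 122288/259743 = -10508597422/22284131199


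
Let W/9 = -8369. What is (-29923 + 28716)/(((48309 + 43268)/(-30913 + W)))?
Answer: 128224438/91577 ≈ 1400.2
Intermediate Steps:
W = -75321 (W = 9*(-8369) = -75321)
(-29923 + 28716)/(((48309 + 43268)/(-30913 + W))) = (-29923 + 28716)/(((48309 + 43268)/(-30913 - 75321))) = -1207/(91577/(-106234)) = -1207/(91577*(-1/106234)) = -1207/(-91577/106234) = -1207*(-106234/91577) = 128224438/91577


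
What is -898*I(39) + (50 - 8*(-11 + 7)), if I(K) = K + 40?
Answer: -70860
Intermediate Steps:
I(K) = 40 + K
-898*I(39) + (50 - 8*(-11 + 7)) = -898*(40 + 39) + (50 - 8*(-11 + 7)) = -898*79 + (50 - 8*(-4)) = -70942 + (50 + 32) = -70942 + 82 = -70860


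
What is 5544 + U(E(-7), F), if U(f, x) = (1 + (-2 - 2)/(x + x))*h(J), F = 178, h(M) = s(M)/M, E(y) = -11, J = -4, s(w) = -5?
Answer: 493526/89 ≈ 5545.2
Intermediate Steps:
h(M) = -5/M
U(f, x) = 5/4 - 5/(2*x) (U(f, x) = (1 + (-2 - 2)/(x + x))*(-5/(-4)) = (1 - 4*1/(2*x))*(-5*(-¼)) = (1 - 2/x)*(5/4) = 5/4 - 5/(2*x))
5544 + U(E(-7), F) = 5544 + (5/4)*(-2 + 178)/178 = 5544 + (5/4)*(1/178)*176 = 5544 + 110/89 = 493526/89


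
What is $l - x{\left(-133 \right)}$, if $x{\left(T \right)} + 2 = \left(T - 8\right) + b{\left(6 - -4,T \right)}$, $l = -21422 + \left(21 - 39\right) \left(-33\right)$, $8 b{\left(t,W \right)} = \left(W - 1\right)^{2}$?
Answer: $- \frac{45859}{2} \approx -22930.0$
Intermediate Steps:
$b{\left(t,W \right)} = \frac{\left(-1 + W\right)^{2}}{8}$ ($b{\left(t,W \right)} = \frac{\left(W - 1\right)^{2}}{8} = \frac{\left(-1 + W\right)^{2}}{8}$)
$l = -20828$ ($l = -21422 - -594 = -21422 + 594 = -20828$)
$x{\left(T \right)} = -10 + T + \frac{\left(-1 + T\right)^{2}}{8}$ ($x{\left(T \right)} = -2 + \left(\left(T - 8\right) + \frac{\left(-1 + T\right)^{2}}{8}\right) = -2 + \left(\left(-8 + T\right) + \frac{\left(-1 + T\right)^{2}}{8}\right) = -2 + \left(-8 + T + \frac{\left(-1 + T\right)^{2}}{8}\right) = -10 + T + \frac{\left(-1 + T\right)^{2}}{8}$)
$l - x{\left(-133 \right)} = -20828 - \left(- \frac{79}{8} + \frac{\left(-133\right)^{2}}{8} + \frac{3}{4} \left(-133\right)\right) = -20828 - \left(- \frac{79}{8} + \frac{1}{8} \cdot 17689 - \frac{399}{4}\right) = -20828 - \left(- \frac{79}{8} + \frac{17689}{8} - \frac{399}{4}\right) = -20828 - \frac{4203}{2} = - \frac{45859}{2}$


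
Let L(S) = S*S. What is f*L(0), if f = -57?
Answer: 0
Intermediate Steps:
L(S) = S**2
f*L(0) = -57*0**2 = -57*0 = 0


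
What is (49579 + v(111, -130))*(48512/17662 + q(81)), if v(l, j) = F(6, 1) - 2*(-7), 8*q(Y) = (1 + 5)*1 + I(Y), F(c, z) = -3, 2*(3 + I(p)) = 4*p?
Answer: 40940586585/35324 ≈ 1.1590e+6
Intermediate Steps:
I(p) = -3 + 2*p (I(p) = -3 + (4*p)/2 = -3 + 2*p)
q(Y) = 3/8 + Y/4 (q(Y) = ((1 + 5)*1 + (-3 + 2*Y))/8 = (6*1 + (-3 + 2*Y))/8 = (6 + (-3 + 2*Y))/8 = (3 + 2*Y)/8 = 3/8 + Y/4)
v(l, j) = 11 (v(l, j) = -3 - 2*(-7) = -3 + 14 = 11)
(49579 + v(111, -130))*(48512/17662 + q(81)) = (49579 + 11)*(48512/17662 + (3/8 + (1/4)*81)) = 49590*(48512*(1/17662) + (3/8 + 81/4)) = 49590*(24256/8831 + 165/8) = 49590*(1651163/70648) = 40940586585/35324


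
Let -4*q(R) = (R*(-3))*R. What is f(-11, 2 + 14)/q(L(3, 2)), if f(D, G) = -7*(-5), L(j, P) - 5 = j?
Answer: 35/48 ≈ 0.72917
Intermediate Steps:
L(j, P) = 5 + j
f(D, G) = 35
q(R) = 3*R²/4 (q(R) = -R*(-3)*R/4 = -(-3*R)*R/4 = -(-3)*R²/4 = 3*R²/4)
f(-11, 2 + 14)/q(L(3, 2)) = 35/((3*(5 + 3)²/4)) = 35/(((¾)*8²)) = 35/(((¾)*64)) = 35/48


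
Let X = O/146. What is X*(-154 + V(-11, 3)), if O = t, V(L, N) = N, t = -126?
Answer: 9513/73 ≈ 130.31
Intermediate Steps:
O = -126
X = -63/73 (X = -126/146 = -126*1/146 = -63/73 ≈ -0.86301)
X*(-154 + V(-11, 3)) = -63*(-154 + 3)/73 = -63/73*(-151) = 9513/73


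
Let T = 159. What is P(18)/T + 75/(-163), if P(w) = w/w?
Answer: -11762/25917 ≈ -0.45383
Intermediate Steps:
P(w) = 1
P(18)/T + 75/(-163) = 1/159 + 75/(-163) = 1*(1/159) + 75*(-1/163) = 1/159 - 75/163 = -11762/25917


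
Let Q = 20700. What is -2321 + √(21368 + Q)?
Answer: -2321 + 2*√10517 ≈ -2115.9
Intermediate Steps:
-2321 + √(21368 + Q) = -2321 + √(21368 + 20700) = -2321 + √42068 = -2321 + 2*√10517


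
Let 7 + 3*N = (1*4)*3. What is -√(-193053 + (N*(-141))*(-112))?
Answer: -I*√166733 ≈ -408.33*I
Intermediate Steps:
N = 5/3 (N = -7/3 + ((1*4)*3)/3 = -7/3 + (4*3)/3 = -7/3 + (⅓)*12 = -7/3 + 4 = 5/3 ≈ 1.6667)
-√(-193053 + (N*(-141))*(-112)) = -√(-193053 + ((5/3)*(-141))*(-112)) = -√(-193053 - 235*(-112)) = -√(-193053 + 26320) = -√(-166733) = -I*√166733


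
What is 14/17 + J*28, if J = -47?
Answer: -22358/17 ≈ -1315.2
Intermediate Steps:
14/17 + J*28 = 14/17 - 47*28 = 14*(1/17) - 1316 = 14/17 - 1316 = -22358/17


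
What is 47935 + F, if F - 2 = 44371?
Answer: 92308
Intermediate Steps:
F = 44373 (F = 2 + 44371 = 44373)
47935 + F = 47935 + 44373 = 92308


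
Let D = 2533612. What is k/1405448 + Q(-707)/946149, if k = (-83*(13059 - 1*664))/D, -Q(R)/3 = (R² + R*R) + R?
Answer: -96142360404861083/30352288745245984 ≈ -3.1675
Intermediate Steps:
Q(R) = -6*R² - 3*R (Q(R) = -3*((R² + R*R) + R) = -3*((R² + R²) + R) = -3*(2*R² + R) = -3*(R + 2*R²) = -6*R² - 3*R)
k = -27805/68476 (k = -83*(13059 - 1*664)/2533612 = -83*(13059 - 664)*(1/2533612) = -83*12395*(1/2533612) = -1028785*1/2533612 = -27805/68476 ≈ -0.40605)
k/1405448 + Q(-707)/946149 = -27805/68476/1405448 - 3*(-707)*(1 + 2*(-707))/946149 = -27805/68476*1/1405448 - 3*(-707)*(1 - 1414)*(1/946149) = -27805/96239457248 - 3*(-707)*(-1413)*(1/946149) = -27805/96239457248 - 2996973*1/946149 = -27805/96239457248 - 998991/315383 = -96142360404861083/30352288745245984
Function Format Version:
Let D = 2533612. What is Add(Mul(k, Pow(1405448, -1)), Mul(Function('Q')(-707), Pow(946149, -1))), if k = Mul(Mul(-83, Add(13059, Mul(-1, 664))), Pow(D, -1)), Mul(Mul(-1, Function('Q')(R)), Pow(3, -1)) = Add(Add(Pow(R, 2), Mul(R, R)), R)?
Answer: Rational(-96142360404861083, 30352288745245984) ≈ -3.1675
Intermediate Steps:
Function('Q')(R) = Add(Mul(-6, Pow(R, 2)), Mul(-3, R)) (Function('Q')(R) = Mul(-3, Add(Add(Pow(R, 2), Mul(R, R)), R)) = Mul(-3, Add(Add(Pow(R, 2), Pow(R, 2)), R)) = Mul(-3, Add(Mul(2, Pow(R, 2)), R)) = Mul(-3, Add(R, Mul(2, Pow(R, 2)))) = Add(Mul(-6, Pow(R, 2)), Mul(-3, R)))
k = Rational(-27805, 68476) (k = Mul(Mul(-83, Add(13059, Mul(-1, 664))), Pow(2533612, -1)) = Mul(Mul(-83, Add(13059, -664)), Rational(1, 2533612)) = Mul(Mul(-83, 12395), Rational(1, 2533612)) = Mul(-1028785, Rational(1, 2533612)) = Rational(-27805, 68476) ≈ -0.40605)
Add(Mul(k, Pow(1405448, -1)), Mul(Function('Q')(-707), Pow(946149, -1))) = Add(Mul(Rational(-27805, 68476), Pow(1405448, -1)), Mul(Mul(-3, -707, Add(1, Mul(2, -707))), Pow(946149, -1))) = Add(Mul(Rational(-27805, 68476), Rational(1, 1405448)), Mul(Mul(-3, -707, Add(1, -1414)), Rational(1, 946149))) = Add(Rational(-27805, 96239457248), Mul(Mul(-3, -707, -1413), Rational(1, 946149))) = Add(Rational(-27805, 96239457248), Mul(-2996973, Rational(1, 946149))) = Add(Rational(-27805, 96239457248), Rational(-998991, 315383)) = Rational(-96142360404861083, 30352288745245984)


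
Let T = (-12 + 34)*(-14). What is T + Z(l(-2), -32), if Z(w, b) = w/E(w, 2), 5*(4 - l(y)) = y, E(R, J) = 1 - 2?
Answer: -1562/5 ≈ -312.40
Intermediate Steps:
E(R, J) = -1
T = -308 (T = 22*(-14) = -308)
l(y) = 4 - y/5
Z(w, b) = -w (Z(w, b) = w/(-1) = w*(-1) = -w)
T + Z(l(-2), -32) = -308 - (4 - 1/5*(-2)) = -308 - (4 + 2/5) = -308 - 1*22/5 = -308 - 22/5 = -1562/5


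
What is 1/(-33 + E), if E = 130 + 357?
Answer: 1/454 ≈ 0.0022026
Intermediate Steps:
E = 487
1/(-33 + E) = 1/(-33 + 487) = 1/454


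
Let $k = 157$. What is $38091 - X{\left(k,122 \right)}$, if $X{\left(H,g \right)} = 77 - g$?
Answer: $38136$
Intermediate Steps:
$38091 - X{\left(k,122 \right)} = 38091 - \left(77 - 122\right) = 38091 - -45 = 38091 + 45 = 38136$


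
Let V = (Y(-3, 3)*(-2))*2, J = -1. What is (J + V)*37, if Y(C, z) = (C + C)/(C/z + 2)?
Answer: 851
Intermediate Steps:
Y(C, z) = 2*C/(2 + C/z) (Y(C, z) = (2*C)/(2 + C/z) = 2*C/(2 + C/z))
V = 24 (V = ((2*(-3)*3/(-3 + 2*3))*(-2))*2 = ((2*(-3)*3/(-3 + 6))*(-2))*2 = ((2*(-3)*3/3)*(-2))*2 = ((2*(-3)*3*(⅓))*(-2))*2 = -6*(-2)*2 = 12*2 = 24)
(J + V)*37 = (-1 + 24)*37 = 23*37 = 851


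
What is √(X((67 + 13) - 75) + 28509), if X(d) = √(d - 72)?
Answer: √(28509 + I*√67) ≈ 168.85 + 0.024*I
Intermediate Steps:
X(d) = √(-72 + d)
√(X((67 + 13) - 75) + 28509) = √(√(-72 + ((67 + 13) - 75)) + 28509) = √(√(-72 + (80 - 75)) + 28509) = √(√(-72 + 5) + 28509) = √(√(-67) + 28509) = √(I*√67 + 28509) = √(28509 + I*√67)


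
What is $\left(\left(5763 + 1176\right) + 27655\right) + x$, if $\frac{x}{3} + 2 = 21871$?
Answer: $100201$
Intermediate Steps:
$x = 65607$ ($x = -6 + 3 \cdot 21871 = -6 + 65613 = 65607$)
$\left(\left(5763 + 1176\right) + 27655\right) + x = \left(\left(5763 + 1176\right) + 27655\right) + 65607 = \left(6939 + 27655\right) + 65607 = 34594 + 65607 = 100201$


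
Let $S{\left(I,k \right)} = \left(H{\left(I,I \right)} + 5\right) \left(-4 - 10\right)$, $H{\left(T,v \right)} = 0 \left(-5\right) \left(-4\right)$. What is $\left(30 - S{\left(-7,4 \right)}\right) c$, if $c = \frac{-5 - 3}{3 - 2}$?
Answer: $-800$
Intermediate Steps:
$H{\left(T,v \right)} = 0$ ($H{\left(T,v \right)} = 0 \left(-4\right) = 0$)
$S{\left(I,k \right)} = -70$ ($S{\left(I,k \right)} = \left(0 + 5\right) \left(-4 - 10\right) = 5 \left(-14\right) = -70$)
$c = -8$ ($c = - \frac{8}{1} = \left(-8\right) 1 = -8$)
$\left(30 - S{\left(-7,4 \right)}\right) c = \left(30 - -70\right) \left(-8\right) = \left(30 + 70\right) \left(-8\right) = 100 \left(-8\right) = -800$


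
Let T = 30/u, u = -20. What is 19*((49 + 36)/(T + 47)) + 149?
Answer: 16789/91 ≈ 184.49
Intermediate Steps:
T = -3/2 (T = 30/(-20) = 30*(-1/20) = -3/2 ≈ -1.5000)
19*((49 + 36)/(T + 47)) + 149 = 19*((49 + 36)/(-3/2 + 47)) + 149 = 19*(85/(91/2)) + 149 = 19*(85*(2/91)) + 149 = 19*(170/91) + 149 = 3230/91 + 149 = 16789/91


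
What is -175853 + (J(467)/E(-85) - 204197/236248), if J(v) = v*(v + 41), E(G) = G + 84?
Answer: -97591654269/236248 ≈ -4.1309e+5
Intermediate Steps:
E(G) = 84 + G
J(v) = v*(41 + v)
-175853 + (J(467)/E(-85) - 204197/236248) = -175853 + ((467*(41 + 467))/(84 - 85) - 204197/236248) = -175853 + ((467*508)/(-1) - 204197*1/236248) = -175853 + (237236*(-1) - 204197/236248) = -175853 + (-237236 - 204197/236248) = -175853 - 56046734725/236248 = -97591654269/236248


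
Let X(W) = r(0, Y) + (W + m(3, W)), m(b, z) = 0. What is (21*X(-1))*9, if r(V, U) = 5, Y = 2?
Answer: 756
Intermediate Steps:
X(W) = 5 + W (X(W) = 5 + (W + 0) = 5 + W)
(21*X(-1))*9 = (21*(5 - 1))*9 = (21*4)*9 = 84*9 = 756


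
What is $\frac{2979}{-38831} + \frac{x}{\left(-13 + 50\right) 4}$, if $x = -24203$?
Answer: $- \frac{940267585}{5746988} \approx -163.61$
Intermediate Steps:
$\frac{2979}{-38831} + \frac{x}{\left(-13 + 50\right) 4} = \frac{2979}{-38831} - \frac{24203}{\left(-13 + 50\right) 4} = 2979 \left(- \frac{1}{38831}\right) - \frac{24203}{37 \cdot 4} = - \frac{2979}{38831} - \frac{24203}{148} = - \frac{940267585}{5746988}$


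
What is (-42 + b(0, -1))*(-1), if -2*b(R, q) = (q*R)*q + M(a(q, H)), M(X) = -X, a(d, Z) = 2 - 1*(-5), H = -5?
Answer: 77/2 ≈ 38.500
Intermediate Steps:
a(d, Z) = 7 (a(d, Z) = 2 + 5 = 7)
b(R, q) = 7/2 - R*q**2/2 (b(R, q) = -((q*R)*q - 1*7)/2 = -((R*q)*q - 7)/2 = -(R*q**2 - 7)/2 = -(-7 + R*q**2)/2 = 7/2 - R*q**2/2)
(-42 + b(0, -1))*(-1) = (-42 + (7/2 - 1/2*0*(-1)**2))*(-1) = (-42 + (7/2 - 1/2*0*1))*(-1) = (-42 + (7/2 + 0))*(-1) = (-42 + 7/2)*(-1) = -77/2*(-1) = 77/2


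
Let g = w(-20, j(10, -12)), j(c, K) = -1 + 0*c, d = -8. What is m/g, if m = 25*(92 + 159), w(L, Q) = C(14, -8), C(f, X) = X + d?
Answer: -6275/16 ≈ -392.19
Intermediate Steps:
j(c, K) = -1 (j(c, K) = -1 + 0 = -1)
C(f, X) = -8 + X (C(f, X) = X - 8 = -8 + X)
w(L, Q) = -16 (w(L, Q) = -8 - 8 = -16)
g = -16
m = 6275 (m = 25*251 = 6275)
m/g = 6275/(-16) = 6275*(-1/16) = -6275/16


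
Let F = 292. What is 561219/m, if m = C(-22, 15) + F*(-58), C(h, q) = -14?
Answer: -187073/5650 ≈ -33.110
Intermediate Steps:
m = -16950 (m = -14 + 292*(-58) = -14 - 16936 = -16950)
561219/m = 561219/(-16950) = 561219*(-1/16950) = -187073/5650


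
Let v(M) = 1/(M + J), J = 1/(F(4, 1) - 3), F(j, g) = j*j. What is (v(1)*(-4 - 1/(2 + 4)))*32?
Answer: -2600/21 ≈ -123.81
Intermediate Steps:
F(j, g) = j²
J = 1/13 (J = 1/(4² - 3) = 1/(16 - 3) = 1/13 ≈ 0.076923)
v(M) = 1/(1/13 + M) (v(M) = 1/(M + 1/13) = 1/(1/13 + M))
(v(1)*(-4 - 1/(2 + 4)))*32 = ((13/(1 + 13*1))*(-4 - 1/(2 + 4)))*32 = ((13/(1 + 13))*(-4 - 1/6))*32 = ((13/14)*(-4 - 1*⅙))*32 = ((13*(1/14))*(-4 - ⅙))*32 = ((13/14)*(-25/6))*32 = -325/84*32 = -2600/21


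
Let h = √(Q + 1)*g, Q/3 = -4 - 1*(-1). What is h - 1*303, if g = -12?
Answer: -303 - 24*I*√2 ≈ -303.0 - 33.941*I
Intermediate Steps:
Q = -9 (Q = 3*(-4 - 1*(-1)) = 3*(-4 + 1) = 3*(-3) = -9)
h = -24*I*√2 (h = √(-9 + 1)*(-12) = √(-8)*(-12) = (2*I*√2)*(-12) = -24*I*√2 ≈ -33.941*I)
h - 1*303 = -24*I*√2 - 1*303 = -24*I*√2 - 303 = -303 - 24*I*√2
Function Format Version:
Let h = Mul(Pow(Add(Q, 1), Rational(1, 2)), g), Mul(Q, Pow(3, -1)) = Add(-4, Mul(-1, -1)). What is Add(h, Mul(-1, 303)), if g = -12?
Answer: Add(-303, Mul(-24, I, Pow(2, Rational(1, 2)))) ≈ Add(-303.00, Mul(-33.941, I))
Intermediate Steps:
Q = -9 (Q = Mul(3, Add(-4, Mul(-1, -1))) = Mul(3, Add(-4, 1)) = Mul(3, -3) = -9)
h = Mul(-24, I, Pow(2, Rational(1, 2))) (h = Mul(Pow(Add(-9, 1), Rational(1, 2)), -12) = Mul(Pow(-8, Rational(1, 2)), -12) = Mul(Mul(2, I, Pow(2, Rational(1, 2))), -12) = Mul(-24, I, Pow(2, Rational(1, 2))) ≈ Mul(-33.941, I))
Add(h, Mul(-1, 303)) = Add(Mul(-24, I, Pow(2, Rational(1, 2))), Mul(-1, 303)) = Add(Mul(-24, I, Pow(2, Rational(1, 2))), -303) = Add(-303, Mul(-24, I, Pow(2, Rational(1, 2))))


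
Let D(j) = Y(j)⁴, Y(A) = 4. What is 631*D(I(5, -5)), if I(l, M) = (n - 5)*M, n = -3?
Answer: 161536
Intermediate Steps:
I(l, M) = -8*M (I(l, M) = (-3 - 5)*M = -8*M)
D(j) = 256 (D(j) = 4⁴ = 256)
631*D(I(5, -5)) = 631*256 = 161536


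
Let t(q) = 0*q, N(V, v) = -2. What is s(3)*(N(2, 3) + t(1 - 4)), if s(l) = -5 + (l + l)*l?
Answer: -26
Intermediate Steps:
t(q) = 0
s(l) = -5 + 2*l² (s(l) = -5 + (2*l)*l = -5 + 2*l²)
s(3)*(N(2, 3) + t(1 - 4)) = (-5 + 2*3²)*(-2 + 0) = (-5 + 2*9)*(-2) = (-5 + 18)*(-2) = 13*(-2) = -26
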